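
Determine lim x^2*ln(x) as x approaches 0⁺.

0

This is a 0·(−∞) form. Rewrite as 1·ln(x) / x^(−2) and apply L'Hôpital:
the derivative quotient is 1·(1/x) / (−2·x^(−3)) = (-1/2)·x^2 → 0.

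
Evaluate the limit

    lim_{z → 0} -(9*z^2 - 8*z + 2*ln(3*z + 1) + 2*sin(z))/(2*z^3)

Substitution gives 0/0; apply L'Hôpital's rule 3 times.
After differentiating numerator and denominator 3 times the quotient is (-2*cos(z) + 108/(3*z + 1)^3)/(-12); at z = 0 this is -53/6.

-53/6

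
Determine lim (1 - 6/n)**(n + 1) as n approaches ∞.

Let L be the limit and take ln: ln L = lim (n + 1)·ln(1 - 6/n) = lim (n + 1)·(-6/n + O(1/n²)) = -6.
Hence L = e^(-6).

e^(-6)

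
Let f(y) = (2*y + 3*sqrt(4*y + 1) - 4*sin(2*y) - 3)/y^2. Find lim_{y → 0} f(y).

-6

Substitution gives 0/0 (the numerator vanishes to order 2).
Expand each term to order y^2: the coefficient of y^2 in 3·√(1 + 4y) is -6 and in -4·sin(2y) is 0.
Lower-order terms cancel with the polynomial part, so the numerator is (-6)·y^2 + o(y^2), and the limit is (-6)/(1) = -6.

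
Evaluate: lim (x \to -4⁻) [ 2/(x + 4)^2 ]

∞

As x → -4⁻, (x + 4) → 0⁻, so (x + 4)^2 → 0⁺ and 2/(x + 4)^2 → ∞.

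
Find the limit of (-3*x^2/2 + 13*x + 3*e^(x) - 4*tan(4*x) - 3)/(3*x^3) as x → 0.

Substitution gives 0/0 (the numerator vanishes to order 3).
Expand each term to order x^3: the coefficient of x^3 in -4·tan(4x) is -256/3 and in 3·e^(x) is 1/2.
Lower-order terms cancel with the polynomial part, so the numerator is (-509/6)·x^3 + o(x^3), and the limit is (-509/6)/(3) = -509/18.

-509/18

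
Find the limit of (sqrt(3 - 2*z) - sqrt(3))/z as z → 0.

A 0/0 form; rationalise with √(3 - 2z) + √3. This collapses the numerator to -2z, leaving -2/(√(3 - 2z) + √3) → -2/(2√3) = -√(3)/3.

-√(3)/3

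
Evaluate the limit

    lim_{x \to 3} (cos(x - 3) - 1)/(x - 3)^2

-1/2

Direct substitution gives 0/0.
Apply L'Hôpital: lim (-sin(x - 3))/(2*x - 6), still 0/0.
After 2 applications of L'Hôpital's rule the quotient is (-cos(x - 3))/(2); substituting x = 3 gives -1/2.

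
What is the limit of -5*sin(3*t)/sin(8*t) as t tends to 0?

-15/8

Substitution gives 0/0.
Divide numerator and denominator by t: sin(3t)/t → 3 and sin(8t)/t → 8, so the limit is -5·3/8 = -15/8.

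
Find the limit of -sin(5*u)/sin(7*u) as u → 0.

Substitution gives 0/0.
Divide numerator and denominator by u: sin(5u)/u → 5 and sin(7u)/u → 7, so the limit is -1·5/7 = -5/7.

-5/7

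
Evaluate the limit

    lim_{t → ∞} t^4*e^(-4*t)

0

Write as t^4/e^{4t}, an ∞/∞ form.
Exponential growth dominates any polynomial, so repeated L'Hôpital (or the standard result) gives 0.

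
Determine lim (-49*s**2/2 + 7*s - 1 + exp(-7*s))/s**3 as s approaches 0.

-343/6

Direct substitution gives 0/0.
Apply L'Hôpital: lim (-49*s + 7 - 7*e^(-7*s))/(3*s^2), still 0/0.
Apply L'Hôpital: lim (-49 + 49*e^(-7*s))/(6*s), still 0/0.
After 3 applications of L'Hôpital's rule the quotient is (-343*e^(-7*s))/(6); substituting s = 0 gives -343/6.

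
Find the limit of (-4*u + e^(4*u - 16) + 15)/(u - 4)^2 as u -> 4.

Direct substitution gives 0/0.
Apply L'Hôpital: lim (4*e^(4*u - 16) - 4)/(2*u - 8), still 0/0.
After 2 applications of L'Hôpital's rule the quotient is (16*e^(4*u - 16))/(2); substituting u = 4 gives 8.

8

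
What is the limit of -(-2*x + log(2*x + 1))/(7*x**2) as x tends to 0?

2/7

Direct substitution gives 0/0.
Apply L'Hôpital: lim (-2 + 2/(2*x + 1))/(-14*x), still 0/0.
After 2 applications of L'Hôpital's rule the quotient is (-4/(2*x + 1)^2)/(-14); substituting x = 0 gives 2/7.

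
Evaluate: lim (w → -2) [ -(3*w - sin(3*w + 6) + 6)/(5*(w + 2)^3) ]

Direct substitution gives 0/0.
Apply L'Hôpital: lim (3 - 3*cos(3*w + 6))/(-15*(w + 2)^2), still 0/0.
Apply L'Hôpital: lim (9*sin(3*w + 6))/(-30*w - 60), still 0/0.
After 3 applications of L'Hôpital's rule the quotient is (27*cos(3*w + 6))/(-30); substituting w = -2 gives -9/10.

-9/10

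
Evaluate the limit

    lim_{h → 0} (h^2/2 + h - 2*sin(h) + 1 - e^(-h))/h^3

Substitution gives 0/0 (the numerator vanishes to order 3).
Expand each term to order h^3: the coefficient of h^3 in -2·sin(h) is 1/3 and in −e^(-h) is 1/6.
Lower-order terms cancel with the polynomial part, so the numerator is (1/2)·h^3 + o(h^3), and the limit is (1/2)/(1) = 1/2.

1/2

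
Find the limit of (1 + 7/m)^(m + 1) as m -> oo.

e^(7)

Write it as [(1 + 7/m)^m]^(1) · (1 + 7/m)^(1). The bracketed term tends to e^(7) and the second factor to 1, so the limit is e^(7).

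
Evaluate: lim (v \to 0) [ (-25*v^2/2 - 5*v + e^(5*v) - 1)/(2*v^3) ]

125/12

Direct substitution gives 0/0.
Apply L'Hôpital: lim (-25*v + 5*e^(5*v) - 5)/(6*v^2), still 0/0.
Apply L'Hôpital: lim (25*e^(5*v) - 25)/(12*v), still 0/0.
After 3 applications of L'Hôpital's rule the quotient is (125*e^(5*v))/(12); substituting v = 0 gives 125/12.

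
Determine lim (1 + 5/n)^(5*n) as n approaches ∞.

The base → 1 and the exponent → ∞: a 1^∞ form.
Take logarithms: (5n)·ln(1 + 5/n). Since ln(1+u) ~ u for small u, this behaves like (5n)·(5/n) → 25.
So the limit is e^(25).

e^(25)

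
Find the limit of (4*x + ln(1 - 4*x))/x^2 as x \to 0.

Direct substitution gives 0/0.
Apply L'Hôpital: lim (4 - 4/(1 - 4*x))/(2*x), still 0/0.
After 2 applications of L'Hôpital's rule the quotient is (-16/(1 - 4*x)^2)/(2); substituting x = 0 gives -8.

-8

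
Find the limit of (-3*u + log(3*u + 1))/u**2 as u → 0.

-9/2

Direct substitution gives 0/0.
Apply L'Hôpital: lim (-3 + 3/(3*u + 1))/(2*u), still 0/0.
After 2 applications of L'Hôpital's rule the quotient is (-9/(3*u + 1)^2)/(2); substituting u = 0 gives -9/2.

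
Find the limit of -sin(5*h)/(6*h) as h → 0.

Substitution gives 0/0.
Write it as (5/(-6))·sin(5h)/(5h); since sin(u)/u → 1, the limit is -5/6.

-5/6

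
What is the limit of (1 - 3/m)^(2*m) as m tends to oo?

The base → 1 and the exponent → ∞: a 1^∞ form.
Take logarithms: (2m)·ln(1 - 3/m). Since ln(1+u) ~ u for small u, this behaves like (2m)·(-3/m) → -6.
So the limit is e^(-6).

e^(-6)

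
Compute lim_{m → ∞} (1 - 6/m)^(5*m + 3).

e^(-30)

The base → 1 and the exponent → ∞: a 1^∞ form.
Take logarithms: (5m + 3)·ln(1 - 6/m). Since ln(1+u) ~ u for small u, this behaves like (5m)·(-6/m) → -30.
So the limit is e^(-30).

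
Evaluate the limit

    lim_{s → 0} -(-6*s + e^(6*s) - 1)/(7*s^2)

-18/7

Direct substitution gives 0/0.
Apply L'Hôpital: lim (6*e^(6*s) - 6)/(-14*s), still 0/0.
After 2 applications of L'Hôpital's rule the quotient is (36*e^(6*s))/(-14); substituting s = 0 gives -18/7.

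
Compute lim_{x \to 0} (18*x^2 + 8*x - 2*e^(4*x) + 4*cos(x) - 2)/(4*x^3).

Substitution gives 0/0; apply L'Hôpital's rule 3 times.
After differentiating numerator and denominator 3 times the quotient is (-128*e^(4*x) + 4*sin(x))/(24); at x = 0 this is -16/3.

-16/3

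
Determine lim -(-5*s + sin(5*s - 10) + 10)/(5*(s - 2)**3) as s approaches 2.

Direct substitution gives 0/0.
Apply L'Hôpital: lim (5*cos(5*s - 10) - 5)/(-15*(s - 2)^2), still 0/0.
Apply L'Hôpital: lim (-25*sin(5*s - 10))/(60 - 30*s), still 0/0.
After 3 applications of L'Hôpital's rule the quotient is (-125*cos(5*s - 10))/(-30); substituting s = 2 gives 25/6.

25/6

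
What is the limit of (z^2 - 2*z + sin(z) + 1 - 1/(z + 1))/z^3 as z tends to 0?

Substitution gives 0/0 (the numerator vanishes to order 3).
Expand each term to order z^3: the coefficient of z^3 in −1/(1 + z) is 1 and in sin(z) is -1/6.
Lower-order terms cancel with the polynomial part, so the numerator is (5/6)·z^3 + o(z^3), and the limit is (5/6)/(1) = 5/6.

5/6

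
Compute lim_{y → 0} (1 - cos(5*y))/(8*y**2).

25/16

Substitution gives 0/0.
Use (1 − cos u)/u² → 1/2 with u = 5y: the limit is 5²/(2·8) = 25/16.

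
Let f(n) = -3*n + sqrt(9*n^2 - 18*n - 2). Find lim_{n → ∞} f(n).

-3

An ∞ − ∞ form. Rationalising with the conjugate, the difference becomes (-18n - 2) / (√(9*n^2 - 18*n - 2) + 3n).
For large n the denominator behaves like 2·3n, so the quotient tends to -18/6 = -3.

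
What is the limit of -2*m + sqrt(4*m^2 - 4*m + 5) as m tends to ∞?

An ∞ − ∞ form. Rationalising with the conjugate, the difference becomes (-4m + 5) / (√(4*m^2 - 4*m + 5) + 2m).
For large m the denominator behaves like 2·2m, so the quotient tends to -4/4 = -1.

-1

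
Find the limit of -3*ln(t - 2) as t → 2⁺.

As t → 2⁺, t - 2 → 0⁺ and ln(t - 2) → −∞.
Multiplying by -3 gives ∞.

∞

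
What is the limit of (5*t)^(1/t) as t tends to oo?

Base → ∞ and exponent → 0: an ∞^0 form.
Take logs: (1/t)·ln(5·t^1) = (ln 5 + 1·ln t)/t → 0.
So the limit is e^0 = 1.

1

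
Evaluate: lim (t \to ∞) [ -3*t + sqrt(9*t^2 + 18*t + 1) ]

3

This has the form ∞ − ∞. Multiply and divide by the conjugate √(9*t^2 + 18*t + 1) + 3t.
That gives (18t + 1) / (√(9*t^2 + 18*t + 1) + 3t).
Divide numerator and denominator by t: the limit is 18/(2·3) = 3.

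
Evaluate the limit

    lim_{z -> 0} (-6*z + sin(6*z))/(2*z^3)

Direct substitution gives 0/0.
Apply L'Hôpital: lim (6*cos(6*z) - 6)/(6*z^2), still 0/0.
Apply L'Hôpital: lim (-36*sin(6*z))/(12*z), still 0/0.
After 3 applications of L'Hôpital's rule the quotient is (-216*cos(6*z))/(12); substituting z = 0 gives -18.

-18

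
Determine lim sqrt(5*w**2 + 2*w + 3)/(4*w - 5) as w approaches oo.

For large |w|, √(5*w^2 + 2*w + 3) ≈ √5·|w| and the denominator ≈ 4w.
Since w → +∞, |w| = w, giving √5/(4) = √(5)/4.

√(5)/4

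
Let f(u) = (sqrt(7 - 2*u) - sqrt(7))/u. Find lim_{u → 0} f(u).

A 0/0 form; rationalise with √(7 - 2u) + √7. This collapses the numerator to -2u, leaving -2/(√(7 - 2u) + √7) → -2/(2√7) = -√(7)/7.

-√(7)/7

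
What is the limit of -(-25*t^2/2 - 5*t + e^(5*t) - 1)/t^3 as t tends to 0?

Direct substitution gives 0/0.
Apply L'Hôpital: lim (-25*t + 5*e^(5*t) - 5)/(-3*t^2), still 0/0.
Apply L'Hôpital: lim (25*e^(5*t) - 25)/(-6*t), still 0/0.
After 3 applications of L'Hôpital's rule the quotient is (125*e^(5*t))/(-6); substituting t = 0 gives -125/6.

-125/6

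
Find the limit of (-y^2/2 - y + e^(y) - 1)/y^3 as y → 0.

1/6

Direct substitution gives 0/0.
Apply L'Hôpital: lim (-y + e^(y) - 1)/(3*y^2), still 0/0.
Apply L'Hôpital: lim (e^(y) - 1)/(6*y), still 0/0.
After 3 applications of L'Hôpital's rule the quotient is (e^(y))/(6); substituting y = 0 gives 1/6.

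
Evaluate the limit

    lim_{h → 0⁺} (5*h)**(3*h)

1

Base → 0⁺ and exponent → 0⁺: a 0^0 form.
Take logs: 3h·ln(5h). This is 0·(−∞); rewriting as ln(5h)/(1/(3h)) and applying L'Hôpital gives 0.
Hence the limit is e^0 = 1.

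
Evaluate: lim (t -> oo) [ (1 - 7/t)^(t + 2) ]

e^(-7)

Let L be the limit and take ln: ln L = lim (t + 2)·ln(1 - 7/t) = lim (t + 2)·(-7/t + O(1/t²)) = -7.
Hence L = e^(-7).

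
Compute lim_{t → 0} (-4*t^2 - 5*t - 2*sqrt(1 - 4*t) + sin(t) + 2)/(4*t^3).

47/24

Substitution gives 0/0 (the numerator vanishes to order 3).
Expand each term to order t^3: the coefficient of t^3 in sin(t) is -1/6 and in -2·√(1 - 4t) is 8.
Lower-order terms cancel with the polynomial part, so the numerator is (47/6)·t^3 + o(t^3), and the limit is (47/6)/(4) = 47/24.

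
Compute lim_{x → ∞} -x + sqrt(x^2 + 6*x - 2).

3

An ∞ − ∞ form. Rationalising with the conjugate, the difference becomes (6x - 2) / (√(x^2 + 6*x - 2) + x).
For large x the denominator behaves like 2·x, so the quotient tends to 6/2 = 3.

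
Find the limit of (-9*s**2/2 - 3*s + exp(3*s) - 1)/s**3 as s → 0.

Direct substitution gives 0/0.
Apply L'Hôpital: lim (-9*s + 3*e^(3*s) - 3)/(3*s^2), still 0/0.
Apply L'Hôpital: lim (9*e^(3*s) - 9)/(6*s), still 0/0.
After 3 applications of L'Hôpital's rule the quotient is (27*e^(3*s))/(6); substituting s = 0 gives 9/2.

9/2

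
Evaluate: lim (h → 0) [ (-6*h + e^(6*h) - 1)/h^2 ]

18

Direct substitution gives 0/0.
Apply L'Hôpital: lim (6*e^(6*h) - 6)/(2*h), still 0/0.
After 2 applications of L'Hôpital's rule the quotient is (36*e^(6*h))/(2); substituting h = 0 gives 18.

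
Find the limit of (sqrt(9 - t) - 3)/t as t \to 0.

Substitution gives 0/0. Multiply numerator and denominator by the conjugate √(9 - t) + √9.
The numerator becomes (9 - t) − 9 = -t, so the expression simplifies to -1/(√(9 - t) + √9).
Letting t → 0 gives -1/(2√9) = -1/6.

-1/6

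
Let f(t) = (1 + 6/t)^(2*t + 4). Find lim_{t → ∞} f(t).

The base → 1 and the exponent → ∞: a 1^∞ form.
Take logarithms: (2t + 4)·ln(1 + 6/t). Since ln(1+u) ~ u for small u, this behaves like (2t)·(6/t) → 12.
So the limit is e^(12).

e^(12)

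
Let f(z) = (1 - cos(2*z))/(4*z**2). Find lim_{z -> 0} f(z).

Substitution gives 0/0.
Use (1 − cos u)/u² → 1/2 with u = 2z: the limit is 2²/(2·4) = 1/2.

1/2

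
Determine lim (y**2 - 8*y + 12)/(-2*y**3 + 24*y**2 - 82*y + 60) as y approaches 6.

-2/5

Since y = 6 makes numerator and denominator zero, (y - 6) divides both.
Cancelling it gives (y - 2)/(-2*y^2 + 12*y - 10); now plug in y = 6 to get -2/5.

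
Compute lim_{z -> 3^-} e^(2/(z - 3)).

As z → 3⁻, 2/(z - 3) → −∞, so e^(2/(z - 3)) → 0.

0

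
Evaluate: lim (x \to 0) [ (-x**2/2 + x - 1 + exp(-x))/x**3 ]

-1/6

Direct substitution gives 0/0.
Apply L'Hôpital: lim (-x + 1 - e^(-x))/(3*x^2), still 0/0.
Apply L'Hôpital: lim (-1 + e^(-x))/(6*x), still 0/0.
After 3 applications of L'Hôpital's rule the quotient is (-e^(-x))/(6); substituting x = 0 gives -1/6.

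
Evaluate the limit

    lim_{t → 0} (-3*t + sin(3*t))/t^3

-9/2

Direct substitution gives 0/0.
Apply L'Hôpital: lim (3*cos(3*t) - 3)/(3*t^2), still 0/0.
Apply L'Hôpital: lim (-9*sin(3*t))/(6*t), still 0/0.
After 3 applications of L'Hôpital's rule the quotient is (-27*cos(3*t))/(6); substituting t = 0 gives -9/2.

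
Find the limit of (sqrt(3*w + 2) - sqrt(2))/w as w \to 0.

3*√(2)/4

A 0/0 form; rationalise with √(2 + 3w) + √2. This collapses the numerator to 3w, leaving 3/(√(2 + 3w) + √2) → 3/(2√2) = 3*√(2)/4.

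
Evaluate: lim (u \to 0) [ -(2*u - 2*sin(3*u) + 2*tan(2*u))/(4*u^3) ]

-43/12

Substitution gives 0/0; apply L'Hôpital's rule 3 times.
After differentiating numerator and denominator 3 times the quotient is (54*cos(3*u) + 96*tan(2*u)^4 + 128*tan(2*u)^2 + 32)/(-24); at u = 0 this is -43/12.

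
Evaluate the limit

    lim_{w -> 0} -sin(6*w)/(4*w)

Substitution gives 0/0.
Write it as (6/(-4))·sin(6w)/(6w); since sin(u)/u → 1, the limit is -3/2.

-3/2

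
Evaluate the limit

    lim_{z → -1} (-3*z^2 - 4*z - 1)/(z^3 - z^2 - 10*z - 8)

Direct substitution gives 0/0, so factor. Both numerator and denominator have (z + 1) as a factor.
After cancelling, the expression reduces to (-3*z - 1)/(z^2 - 2*z - 8).
Substituting z = -1 gives -2/5.

-2/5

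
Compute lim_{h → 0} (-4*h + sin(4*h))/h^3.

Direct substitution gives 0/0.
Apply L'Hôpital: lim (4*cos(4*h) - 4)/(3*h^2), still 0/0.
Apply L'Hôpital: lim (-16*sin(4*h))/(6*h), still 0/0.
After 3 applications of L'Hôpital's rule the quotient is (-64*cos(4*h))/(6); substituting h = 0 gives -32/3.

-32/3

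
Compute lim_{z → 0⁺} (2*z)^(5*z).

1

Base → 0⁺ and exponent → 0⁺: a 0^0 form.
Take logs: 5z·ln(2z). This is 0·(−∞); rewriting as ln(2z)/(1/(5z)) and applying L'Hôpital gives 0.
Hence the limit is e^0 = 1.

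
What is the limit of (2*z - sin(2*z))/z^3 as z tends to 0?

4/3

Direct substitution gives 0/0.
Apply L'Hôpital: lim (2 - 2*cos(2*z))/(3*z^2), still 0/0.
Apply L'Hôpital: lim (4*sin(2*z))/(6*z), still 0/0.
After 3 applications of L'Hôpital's rule the quotient is (8*cos(2*z))/(6); substituting z = 0 gives 4/3.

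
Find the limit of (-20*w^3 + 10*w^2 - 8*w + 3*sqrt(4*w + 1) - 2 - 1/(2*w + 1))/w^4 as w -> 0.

Substitution gives 0/0 (the numerator vanishes to order 4).
Expand each term to order w^4: the coefficient of w^4 in 3·√(1 + 4w) is -30 and in −1/(1 + 2w) is -16.
Lower-order terms cancel with the polynomial part, so the numerator is (-46)·w^4 + o(w^4), and the limit is (-46)/(1) = -46.

-46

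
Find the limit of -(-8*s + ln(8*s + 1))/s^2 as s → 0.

Direct substitution gives 0/0.
Apply L'Hôpital: lim (-8 + 8/(8*s + 1))/(-2*s), still 0/0.
After 2 applications of L'Hôpital's rule the quotient is (-64/(8*s + 1)^2)/(-2); substituting s = 0 gives 32.

32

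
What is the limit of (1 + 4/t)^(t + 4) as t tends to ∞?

Write it as [(1 + 4/t)^t]^(1) · (1 + 4/t)^(4). The bracketed term tends to e^(4) and the second factor to 1, so the limit is e^(4).

e^(4)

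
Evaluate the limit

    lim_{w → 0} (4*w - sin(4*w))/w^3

32/3

Direct substitution gives 0/0.
Apply L'Hôpital: lim (4 - 4*cos(4*w))/(3*w^2), still 0/0.
Apply L'Hôpital: lim (16*sin(4*w))/(6*w), still 0/0.
After 3 applications of L'Hôpital's rule the quotient is (64*cos(4*w))/(6); substituting w = 0 gives 32/3.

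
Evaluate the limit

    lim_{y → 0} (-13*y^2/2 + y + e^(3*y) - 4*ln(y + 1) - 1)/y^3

19/6

Substitution gives 0/0; apply L'Hôpital's rule 3 times.
After differentiating numerator and denominator 3 times the quotient is (27*e^(3*y) - 8/(y + 1)^3)/(6); at y = 0 this is 19/6.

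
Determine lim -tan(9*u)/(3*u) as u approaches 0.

-3

Substitution gives 0/0.
Since tan(θ)/θ → 1 as θ → 0, tan(9u)/(9u) → 1 and the limit is 9/(-3) = -3.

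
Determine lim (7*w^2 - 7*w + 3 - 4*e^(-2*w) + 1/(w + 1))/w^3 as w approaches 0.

13/3

Substitution gives 0/0 (the numerator vanishes to order 3).
Expand each term to order w^3: the coefficient of w^3 in 1/(1 + w) is -1 and in -4·e^(-2w) is 16/3.
Lower-order terms cancel with the polynomial part, so the numerator is (13/3)·w^3 + o(w^3), and the limit is (13/3)/(1) = 13/3.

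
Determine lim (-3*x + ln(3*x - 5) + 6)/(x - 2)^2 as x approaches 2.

Direct substitution gives 0/0.
Apply L'Hôpital: lim (-3 + 3/(3*x - 5))/(2*x - 4), still 0/0.
After 2 applications of L'Hôpital's rule the quotient is (-9/(3*x - 5)^2)/(2); substituting x = 2 gives -9/2.

-9/2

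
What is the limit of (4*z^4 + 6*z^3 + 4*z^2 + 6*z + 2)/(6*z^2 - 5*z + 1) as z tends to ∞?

The numerator has higher degree (4 > 2); the quotient behaves like (4/(6))·z^2 for large |z|.
As z → +∞ this diverges to ∞.

∞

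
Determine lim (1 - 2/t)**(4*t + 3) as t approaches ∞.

e^(-8)

The base → 1 and the exponent → ∞: a 1^∞ form.
Take logarithms: (4t + 3)·ln(1 - 2/t). Since ln(1+u) ~ u for small u, this behaves like (4t)·(-2/t) → -8.
So the limit is e^(-8).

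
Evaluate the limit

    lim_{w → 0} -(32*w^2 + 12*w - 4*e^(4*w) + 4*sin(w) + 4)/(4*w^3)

Substitution gives 0/0 (the numerator vanishes to order 3).
Expand each term to order w^3: the coefficient of w^3 in 4·sin(w) is -2/3 and in -4·e^(4w) is -128/3.
Lower-order terms cancel with the polynomial part, so the numerator is (-130/3)·w^3 + o(w^3), and the limit is (-130/3)/(-4) = 65/6.

65/6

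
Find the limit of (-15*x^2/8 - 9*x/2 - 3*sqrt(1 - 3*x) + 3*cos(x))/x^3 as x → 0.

81/16

Substitution gives 0/0; apply L'Hôpital's rule 3 times.
After differentiating numerator and denominator 3 times the quotient is (3*sin(x) + 243/(8*(1 - 3*x)^(5/2)))/(6); at x = 0 this is 81/16.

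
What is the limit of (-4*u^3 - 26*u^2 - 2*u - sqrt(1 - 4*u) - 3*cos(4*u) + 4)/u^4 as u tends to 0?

Substitution gives 0/0 (the numerator vanishes to order 4).
Expand each term to order u^4: the coefficient of u^4 in -3·cos(4u) is -32 and in −√(1 - 4u) is 10.
Lower-order terms cancel with the polynomial part, so the numerator is (-22)·u^4 + o(u^4), and the limit is (-22)/(1) = -22.

-22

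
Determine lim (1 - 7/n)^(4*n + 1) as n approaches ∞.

e^(-28)

Write it as [(1 - 7/n)^n]^(4) · (1 - 7/n)^(1). The bracketed term tends to e^(-7) and the second factor to 1, so the limit is e^(-28).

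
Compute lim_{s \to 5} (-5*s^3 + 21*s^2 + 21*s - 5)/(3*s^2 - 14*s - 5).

Since s = 5 makes numerator and denominator zero, (s - 5) divides both.
Cancelling it gives (-5*s^2 - 4*s + 1)/(3*s + 1); now plug in s = 5 to get -9.

-9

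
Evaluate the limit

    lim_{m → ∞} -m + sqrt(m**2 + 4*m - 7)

This has the form ∞ − ∞. Multiply and divide by the conjugate √(m^2 + 4*m - 7) + m.
That gives (4m - 7) / (√(m^2 + 4*m - 7) + m).
Divide numerator and denominator by m: the limit is 4/(2·1) = 2.

2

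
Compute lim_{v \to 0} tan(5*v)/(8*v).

Substitution gives 0/0.
Since tan(u)/u → 1 as u → 0, tan(5v)/(5v) → 1 and the limit is 5/8.

5/8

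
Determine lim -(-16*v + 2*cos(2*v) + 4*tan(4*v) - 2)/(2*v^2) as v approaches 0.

Substitution gives 0/0 (the numerator vanishes to order 2).
Expand each term to order v^2: the coefficient of v^2 in 4·tan(4v) is 0 and in 2·cos(2v) is -4.
Lower-order terms cancel with the polynomial part, so the numerator is (-4)·v^2 + o(v^2), and the limit is (-4)/(-2) = 2.

2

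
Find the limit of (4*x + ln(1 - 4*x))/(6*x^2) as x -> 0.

-4/3

Direct substitution gives 0/0.
Apply L'Hôpital: lim (4 - 4/(1 - 4*x))/(12*x), still 0/0.
After 2 applications of L'Hôpital's rule the quotient is (-16/(1 - 4*x)^2)/(12); substituting x = 0 gives -4/3.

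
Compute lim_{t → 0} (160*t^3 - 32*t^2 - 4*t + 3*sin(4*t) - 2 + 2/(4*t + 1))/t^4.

512

Substitution gives 0/0; apply L'Hôpital's rule 4 times.
After differentiating numerator and denominator 4 times the quotient is (768*sin(4*t) + 12288/(4*t + 1)^5)/(24); at t = 0 this is 512.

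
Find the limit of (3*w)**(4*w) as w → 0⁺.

1

Base → 0⁺ and exponent → 0⁺: a 0^0 form.
Take logs: 4w·ln(3w). This is 0·(−∞); rewriting as ln(3w)/(1/(4w)) and applying L'Hôpital gives 0.
Hence the limit is e^0 = 1.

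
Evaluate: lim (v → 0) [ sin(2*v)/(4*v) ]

1/2

Substitution gives 0/0.
Write it as (2/4)·sin(2v)/(2v); since sin(u)/u → 1, the limit is 1/2.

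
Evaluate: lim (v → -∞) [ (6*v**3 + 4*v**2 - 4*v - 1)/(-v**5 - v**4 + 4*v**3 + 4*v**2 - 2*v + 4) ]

The denominator has degree 5 and the numerator degree 3. Dividing numerator and denominator by v^5 sends every term to 0 except the leading denominator term, so the limit is 0.

0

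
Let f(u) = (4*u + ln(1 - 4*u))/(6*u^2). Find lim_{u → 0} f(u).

Direct substitution gives 0/0.
Apply L'Hôpital: lim (4 - 4/(1 - 4*u))/(12*u), still 0/0.
After 2 applications of L'Hôpital's rule the quotient is (-16/(1 - 4*u)^2)/(12); substituting u = 0 gives -4/3.

-4/3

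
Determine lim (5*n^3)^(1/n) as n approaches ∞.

1

Base → ∞ and exponent → 0: an ∞^0 form.
Take logs: (1/n)·ln(5·n^3) = (ln 5 + 3·ln n)/n → 0.
So the limit is e^0 = 1.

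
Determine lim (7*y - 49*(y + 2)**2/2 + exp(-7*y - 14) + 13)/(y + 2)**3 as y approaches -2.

Direct substitution gives 0/0.
Apply L'Hôpital: lim (-49*y - 7*e^(-7*y - 14) - 91)/(3*(y + 2)^2), still 0/0.
Apply L'Hôpital: lim (49*e^(-7*y - 14) - 49)/(6*y + 12), still 0/0.
After 3 applications of L'Hôpital's rule the quotient is (-343*e^(-7*y - 14))/(6); substituting y = -2 gives -343/6.

-343/6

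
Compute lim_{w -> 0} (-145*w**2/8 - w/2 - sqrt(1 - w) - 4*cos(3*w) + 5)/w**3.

Substitution gives 0/0; apply L'Hôpital's rule 3 times.
After differentiating numerator and denominator 3 times the quotient is (-108*sin(3*w) + 3/(8*(1 - w)^(5/2)))/(6); at w = 0 this is 1/16.

1/16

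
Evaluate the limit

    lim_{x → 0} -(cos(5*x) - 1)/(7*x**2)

25/14

Direct substitution gives 0/0.
Apply L'Hôpital: lim (-5*sin(5*x))/(-14*x), still 0/0.
After 2 applications of L'Hôpital's rule the quotient is (-25*cos(5*x))/(-14); substituting x = 0 gives 25/14.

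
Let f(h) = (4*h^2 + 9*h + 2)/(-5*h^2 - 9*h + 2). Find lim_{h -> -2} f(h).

-7/11

Direct substitution gives 0/0, so factor. Both numerator and denominator have (h + 2) as a factor.
After cancelling, the expression reduces to (4*h + 1)/(1 - 5*h).
Substituting h = -2 gives -7/11.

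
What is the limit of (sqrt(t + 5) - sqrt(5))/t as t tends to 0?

√(5)/10

Substitution gives 0/0. Multiply numerator and denominator by the conjugate √(5 + t) + √5.
The numerator becomes (5 + t) − 5 = t, so the expression simplifies to 1/(√(5 + t) + √5).
Letting t → 0 gives 1/(2√5) = √(5)/10.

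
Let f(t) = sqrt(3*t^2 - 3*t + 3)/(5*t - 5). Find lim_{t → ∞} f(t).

For large |t|, √(3*t^2 - 3*t + 3) ≈ √3·|t| and the denominator ≈ 5t.
Since t → +∞, |t| = t, giving √3/(5) = √(3)/5.

√(3)/5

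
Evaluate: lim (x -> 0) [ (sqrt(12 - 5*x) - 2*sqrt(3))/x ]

-5*√(3)/12

Substitution gives 0/0. Multiply numerator and denominator by the conjugate √(12 - 5x) + √12.
The numerator becomes (12 - 5x) − 12 = -5x, so the expression simplifies to -5/(√(12 - 5x) + √12).
Letting x → 0 gives -5/(2√12) = -5*√(3)/12.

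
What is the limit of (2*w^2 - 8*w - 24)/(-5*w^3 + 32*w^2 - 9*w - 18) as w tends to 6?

-16/165

Direct substitution gives 0/0, so factor. Both numerator and denominator have (w - 6) as a factor.
After cancelling, the expression reduces to (2*w + 4)/(-5*w^2 + 2*w + 3).
Substituting w = 6 gives -16/165.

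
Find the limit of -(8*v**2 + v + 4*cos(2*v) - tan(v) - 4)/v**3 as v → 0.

1/3

Substitution gives 0/0; apply L'Hôpital's rule 3 times.
After differentiating numerator and denominator 3 times the quotient is (32*sin(2*v) - 6*tan(v)^4 - 8*tan(v)^2 - 2)/(-6); at v = 0 this is 1/3.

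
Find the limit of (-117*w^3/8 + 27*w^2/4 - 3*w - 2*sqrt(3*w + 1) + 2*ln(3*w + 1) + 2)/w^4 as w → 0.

Substitution gives 0/0 (the numerator vanishes to order 4).
Expand each term to order w^4: the coefficient of w^4 in 2·ln(1 + 3w) is -81/2 and in -2·√(1 + 3w) is 405/64.
Lower-order terms cancel with the polynomial part, so the numerator is (-2187/64)·w^4 + o(w^4), and the limit is (-2187/64)/(1) = -2187/64.

-2187/64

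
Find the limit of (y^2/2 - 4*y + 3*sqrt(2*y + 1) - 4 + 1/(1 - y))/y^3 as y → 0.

Substitution gives 0/0; apply L'Hôpital's rule 3 times.
After differentiating numerator and denominator 3 times the quotient is (9/(2*y + 1)^(5/2) + 6/(y - 1)^4)/(6); at y = 0 this is 5/2.

5/2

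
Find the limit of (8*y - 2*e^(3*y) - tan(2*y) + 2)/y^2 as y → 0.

-9

Substitution gives 0/0; apply L'Hôpital's rule 2 times.
After differentiating numerator and denominator 2 times the quotient is (-18*e^(3*y) - 8*sin(2*y)/cos(2*y)^3)/(2); at y = 0 this is -9.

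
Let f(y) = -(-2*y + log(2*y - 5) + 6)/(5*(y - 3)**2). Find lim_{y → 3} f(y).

2/5

Direct substitution gives 0/0.
Apply L'Hôpital: lim (-2 + 2/(2*y - 5))/(30 - 10*y), still 0/0.
After 2 applications of L'Hôpital's rule the quotient is (-4/(2*y - 5)^2)/(-10); substituting y = 3 gives 2/5.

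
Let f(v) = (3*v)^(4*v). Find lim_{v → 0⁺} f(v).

Base → 0⁺ and exponent → 0⁺: a 0^0 form.
Take logs: 4v·ln(3v). This is 0·(−∞); rewriting as ln(3v)/(1/(4v)) and applying L'Hôpital gives 0.
Hence the limit is e^0 = 1.

1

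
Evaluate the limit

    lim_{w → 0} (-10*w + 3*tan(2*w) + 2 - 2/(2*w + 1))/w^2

Substitution gives 0/0 (the numerator vanishes to order 2).
Expand each term to order w^2: the coefficient of w^2 in 3·tan(2w) is 0 and in -2·1/(1 + 2w) is -8.
Lower-order terms cancel with the polynomial part, so the numerator is (-8)·w^2 + o(w^2), and the limit is (-8)/(1) = -8.

-8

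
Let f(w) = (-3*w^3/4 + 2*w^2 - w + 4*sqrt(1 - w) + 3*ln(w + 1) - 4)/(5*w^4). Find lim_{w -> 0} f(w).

-29/160

Substitution gives 0/0; apply L'Hôpital's rule 4 times.
After differentiating numerator and denominator 4 times the quotient is (-18/(w + 1)^4 - 15/(4*(1 - w)^(7/2)))/(120); at w = 0 this is -29/160.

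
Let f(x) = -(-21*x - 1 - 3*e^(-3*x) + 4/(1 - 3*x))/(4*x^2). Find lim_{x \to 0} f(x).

-45/8

Substitution gives 0/0 (the numerator vanishes to order 2).
Expand each term to order x^2: the coefficient of x^2 in 4·1/(1 - 3x) is 36 and in -3·e^(-3x) is -27/2.
Lower-order terms cancel with the polynomial part, so the numerator is (45/2)·x^2 + o(x^2), and the limit is (45/2)/(-4) = -45/8.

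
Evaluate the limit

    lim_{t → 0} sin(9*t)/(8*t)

9/8

Substitution gives 0/0.
Write it as (9/8)·sin(9t)/(9t); since sin(u)/u → 1, the limit is 9/8.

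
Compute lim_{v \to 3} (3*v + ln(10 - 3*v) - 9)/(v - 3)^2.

-9/2

Direct substitution gives 0/0.
Apply L'Hôpital: lim (3 - 3/(10 - 3*v))/(2*v - 6), still 0/0.
After 2 applications of L'Hôpital's rule the quotient is (-9/(10 - 3*v)^2)/(2); substituting v = 3 gives -9/2.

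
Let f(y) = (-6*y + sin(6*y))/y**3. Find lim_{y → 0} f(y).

-36

Direct substitution gives 0/0.
Apply L'Hôpital: lim (6*cos(6*y) - 6)/(3*y^2), still 0/0.
Apply L'Hôpital: lim (-36*sin(6*y))/(6*y), still 0/0.
After 3 applications of L'Hôpital's rule the quotient is (-216*cos(6*y))/(6); substituting y = 0 gives -36.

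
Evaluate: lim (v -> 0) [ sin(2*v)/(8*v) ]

Substitution gives 0/0.
Write it as (2/8)·sin(2v)/(2v); since sin(u)/u → 1, the limit is 1/4.

1/4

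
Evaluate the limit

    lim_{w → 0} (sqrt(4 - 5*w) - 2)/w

Substitution gives 0/0. Multiply numerator and denominator by the conjugate √(4 - 5w) + √4.
The numerator becomes (4 - 5w) − 4 = -5w, so the expression simplifies to -5/(√(4 - 5w) + √4).
Letting w → 0 gives -5/(2√4) = -5/4.

-5/4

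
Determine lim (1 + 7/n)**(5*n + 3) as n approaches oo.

Let L be the limit and take ln: ln L = lim (5n + 3)·ln(1 + 7/n) = lim (5n + 3)·(7/n + O(1/n²)) = 35.
Hence L = e^(35).

e^(35)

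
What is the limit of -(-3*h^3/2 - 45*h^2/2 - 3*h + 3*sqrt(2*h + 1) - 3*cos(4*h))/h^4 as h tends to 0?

Substitution gives 0/0 (the numerator vanishes to order 4).
Expand each term to order h^4: the coefficient of h^4 in 3·√(1 + 2h) is -15/8 and in -3·cos(4h) is -32.
Lower-order terms cancel with the polynomial part, so the numerator is (-271/8)·h^4 + o(h^4), and the limit is (-271/8)/(-1) = 271/8.

271/8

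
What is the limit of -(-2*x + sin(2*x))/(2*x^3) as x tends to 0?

Direct substitution gives 0/0.
Apply L'Hôpital: lim (2*cos(2*x) - 2)/(-6*x^2), still 0/0.
Apply L'Hôpital: lim (-4*sin(2*x))/(-12*x), still 0/0.
After 3 applications of L'Hôpital's rule the quotient is (-8*cos(2*x))/(-12); substituting x = 0 gives 2/3.

2/3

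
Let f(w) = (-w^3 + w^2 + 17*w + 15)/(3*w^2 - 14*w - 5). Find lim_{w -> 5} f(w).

Direct substitution gives 0/0, so factor. Both numerator and denominator have (w - 5) as a factor.
After cancelling, the expression reduces to (-w^2 - 4*w - 3)/(3*w + 1).
Substituting w = 5 gives -3.

-3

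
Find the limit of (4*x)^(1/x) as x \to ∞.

1

Base → ∞ and exponent → 0: an ∞^0 form.
Take logs: (1/x)·ln(4·x^1) = (ln 4 + 1·ln x)/x → 0.
So the limit is e^0 = 1.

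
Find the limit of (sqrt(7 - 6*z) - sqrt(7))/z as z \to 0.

A 0/0 form; rationalise with √(7 - 6z) + √7. This collapses the numerator to -6z, leaving -6/(√(7 - 6z) + √7) → -6/(2√7) = -3*√(7)/7.

-3*√(7)/7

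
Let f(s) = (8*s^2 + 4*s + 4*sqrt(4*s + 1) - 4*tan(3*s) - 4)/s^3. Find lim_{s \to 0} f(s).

Substitution gives 0/0; apply L'Hôpital's rule 3 times.
After differentiating numerator and denominator 3 times the quotient is (24*(36*(4*s + 1)^(5/2)*(cos(6*s) - 2)/(cos(6*s) + 1)^2 + 4)/(4*s + 1)^(5/2))/(6); at s = 0 this is -20.

-20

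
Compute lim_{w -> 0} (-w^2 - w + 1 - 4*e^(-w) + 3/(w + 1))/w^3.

Substitution gives 0/0; apply L'Hôpital's rule 3 times.
After differentiating numerator and denominator 3 times the quotient is (4*e^(-w) - 18/(w + 1)^4)/(6); at w = 0 this is -7/3.

-7/3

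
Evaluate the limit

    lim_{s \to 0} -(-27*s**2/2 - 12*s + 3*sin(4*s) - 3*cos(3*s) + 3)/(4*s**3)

8

Substitution gives 0/0 (the numerator vanishes to order 3).
Expand each term to order s^3: the coefficient of s^3 in -3·cos(3s) is 0 and in 3·sin(4s) is -32.
Lower-order terms cancel with the polynomial part, so the numerator is (-32)·s^3 + o(s^3), and the limit is (-32)/(-4) = 8.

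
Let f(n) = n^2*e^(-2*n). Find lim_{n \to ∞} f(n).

0

Write as n^2/e^{2n}, an ∞/∞ form.
Exponential growth dominates any polynomial, so repeated L'Hôpital (or the standard result) gives 0.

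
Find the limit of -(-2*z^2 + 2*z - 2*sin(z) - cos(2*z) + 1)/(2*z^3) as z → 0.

-1/6

Substitution gives 0/0; apply L'Hôpital's rule 3 times.
After differentiating numerator and denominator 3 times the quotient is (-8*sin(2*z) + 2*cos(z))/(-12); at z = 0 this is -1/6.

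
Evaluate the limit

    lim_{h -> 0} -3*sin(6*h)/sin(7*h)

Substitution gives 0/0.
Divide numerator and denominator by h: sin(6h)/h → 6 and sin(7h)/h → 7, so the limit is -3·6/7 = -18/7.

-18/7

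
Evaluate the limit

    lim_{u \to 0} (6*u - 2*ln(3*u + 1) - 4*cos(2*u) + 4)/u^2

17

Substitution gives 0/0 (the numerator vanishes to order 2).
Expand each term to order u^2: the coefficient of u^2 in -4·cos(2u) is 8 and in -2·ln(1 + 3u) is 9.
Lower-order terms cancel with the polynomial part, so the numerator is (17)·u^2 + o(u^2), and the limit is (17)/(1) = 17.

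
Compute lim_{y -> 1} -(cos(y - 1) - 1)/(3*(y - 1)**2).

Direct substitution gives 0/0.
Apply L'Hôpital: lim (-sin(y - 1))/(6 - 6*y), still 0/0.
After 2 applications of L'Hôpital's rule the quotient is (-cos(y - 1))/(-6); substituting y = 1 gives 1/6.

1/6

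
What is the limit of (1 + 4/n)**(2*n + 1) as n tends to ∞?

e^(8)

The base → 1 and the exponent → ∞: a 1^∞ form.
Take logarithms: (2n + 1)·ln(1 + 4/n). Since ln(1+u) ~ u for small u, this behaves like (2n)·(4/n) → 8.
So the limit is e^(8).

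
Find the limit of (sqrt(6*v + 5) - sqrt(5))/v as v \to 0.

3*√(5)/5

A 0/0 form; rationalise with √(5 + 6v) + √5. This collapses the numerator to 6v, leaving 6/(√(5 + 6v) + √5) → 6/(2√5) = 3*√(5)/5.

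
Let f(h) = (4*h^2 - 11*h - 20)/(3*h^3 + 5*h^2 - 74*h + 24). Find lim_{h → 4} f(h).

21/110

At h = 4 both the top and bottom vanish — a removable singularity. Factoring out (h - 4) from each leaves (4*h + 5)/(3*h^2 + 17*h - 6), which at h = 4 equals 21/110.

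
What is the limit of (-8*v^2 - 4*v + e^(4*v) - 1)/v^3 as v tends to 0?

Direct substitution gives 0/0.
Apply L'Hôpital: lim (-16*v + 4*e^(4*v) - 4)/(3*v^2), still 0/0.
Apply L'Hôpital: lim (16*e^(4*v) - 16)/(6*v), still 0/0.
After 3 applications of L'Hôpital's rule the quotient is (64*e^(4*v))/(6); substituting v = 0 gives 32/3.

32/3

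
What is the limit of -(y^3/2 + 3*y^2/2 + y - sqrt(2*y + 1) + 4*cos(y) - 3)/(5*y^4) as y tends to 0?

-19/120

Substitution gives 0/0; apply L'Hôpital's rule 4 times.
After differentiating numerator and denominator 4 times the quotient is (4*cos(y) + 15/(2*y + 1)^(7/2))/(-120); at y = 0 this is -19/120.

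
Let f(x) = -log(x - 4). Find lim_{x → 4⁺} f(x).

∞

As x → 4⁺, x - 4 → 0⁺ and ln(x - 4) → −∞.
Multiplying by -1 gives ∞.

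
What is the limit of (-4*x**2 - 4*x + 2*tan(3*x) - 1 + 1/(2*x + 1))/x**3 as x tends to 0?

10

Substitution gives 0/0; apply L'Hôpital's rule 3 times.
After differentiating numerator and denominator 3 times the quotient is (324*tan(3*x)^2/cos(3*x)^2 + 108/cos(3*x)^2 - 48/(2*x + 1)^4)/(6); at x = 0 this is 10.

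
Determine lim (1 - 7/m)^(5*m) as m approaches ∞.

e^(-35)

Write it as [(1 - 7/m)^m]^(5) · (1 - 7/m)^(0). The bracketed term tends to e^(-7) and the second factor to 1, so the limit is e^(-35).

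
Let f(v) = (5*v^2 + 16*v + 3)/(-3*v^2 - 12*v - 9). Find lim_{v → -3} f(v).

-7/3

Direct substitution gives 0/0, so factor. Both numerator and denominator have (v + 3) as a factor.
After cancelling, the expression reduces to (5*v + 1)/(-3*v - 3).
Substituting v = -3 gives -7/3.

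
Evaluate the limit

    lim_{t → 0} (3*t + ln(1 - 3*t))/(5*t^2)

-9/10

Direct substitution gives 0/0.
Apply L'Hôpital: lim (3 - 3/(1 - 3*t))/(10*t), still 0/0.
After 2 applications of L'Hôpital's rule the quotient is (-9/(1 - 3*t)^2)/(10); substituting t = 0 gives -9/10.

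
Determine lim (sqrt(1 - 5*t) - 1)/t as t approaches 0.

A 0/0 form; rationalise with √(1 - 5t) + √1. This collapses the numerator to -5t, leaving -5/(√(1 - 5t) + √1) → -5/(2√1) = -5/2.

-5/2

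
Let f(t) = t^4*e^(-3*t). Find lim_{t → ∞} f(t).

Write as t^4/e^{3t}, an ∞/∞ form.
Exponential growth dominates any polynomial, so repeated L'Hôpital (or the standard result) gives 0.

0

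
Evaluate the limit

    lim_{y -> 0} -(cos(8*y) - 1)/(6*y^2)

Direct substitution gives 0/0.
Apply L'Hôpital: lim (-8*sin(8*y))/(-12*y), still 0/0.
After 2 applications of L'Hôpital's rule the quotient is (-64*cos(8*y))/(-12); substituting y = 0 gives 16/3.

16/3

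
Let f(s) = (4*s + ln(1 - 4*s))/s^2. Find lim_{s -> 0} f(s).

Direct substitution gives 0/0.
Apply L'Hôpital: lim (4 - 4/(1 - 4*s))/(2*s), still 0/0.
After 2 applications of L'Hôpital's rule the quotient is (-16/(1 - 4*s)^2)/(2); substituting s = 0 gives -8.

-8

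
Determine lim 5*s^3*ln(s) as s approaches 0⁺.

This is a 0·(−∞) form. Rewrite as 5·ln(s) / s^(−3) and apply L'Hôpital:
the derivative quotient is 5·(1/s) / (−3·s^(−4)) = (-5/3)·s^3 → 0.

0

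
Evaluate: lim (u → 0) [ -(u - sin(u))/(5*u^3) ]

-1/30

Direct substitution gives 0/0.
Apply L'Hôpital: lim (1 - cos(u))/(-15*u^2), still 0/0.
Apply L'Hôpital: lim (sin(u))/(-30*u), still 0/0.
After 3 applications of L'Hôpital's rule the quotient is (cos(u))/(-30); substituting u = 0 gives -1/30.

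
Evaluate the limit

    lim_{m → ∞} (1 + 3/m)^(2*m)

e^(6)

Write it as [(1 + 3/m)^m]^(2) · (1 + 3/m)^(0). The bracketed term tends to e^(3) and the second factor to 1, so the limit is e^(6).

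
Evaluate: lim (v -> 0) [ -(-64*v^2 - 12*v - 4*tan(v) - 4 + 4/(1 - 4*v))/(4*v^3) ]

Substitution gives 0/0; apply L'Hôpital's rule 3 times.
After differentiating numerator and denominator 3 times the quotient is (16/cos(v)^2 - 24/cos(v)^4 + 1536/(4*v - 1)^4)/(-24); at v = 0 this is -191/3.

-191/3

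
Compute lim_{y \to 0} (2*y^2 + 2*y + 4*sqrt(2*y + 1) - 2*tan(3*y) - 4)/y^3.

Substitution gives 0/0 (the numerator vanishes to order 3).
Expand each term to order y^3: the coefficient of y^3 in -2·tan(3y) is -18 and in 4·√(1 + 2y) is 2.
Lower-order terms cancel with the polynomial part, so the numerator is (-16)·y^3 + o(y^3), and the limit is (-16)/(1) = -16.

-16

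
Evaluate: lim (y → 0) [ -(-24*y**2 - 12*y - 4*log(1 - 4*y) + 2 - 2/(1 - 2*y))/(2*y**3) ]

-104/3

Substitution gives 0/0 (the numerator vanishes to order 3).
Expand each term to order y^3: the coefficient of y^3 in -2·1/(1 - 2y) is -16 and in -4·ln(1 - 4y) is 256/3.
Lower-order terms cancel with the polynomial part, so the numerator is (208/3)·y^3 + o(y^3), and the limit is (208/3)/(-2) = -104/3.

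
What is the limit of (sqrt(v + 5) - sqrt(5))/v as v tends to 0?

√(5)/10

A 0/0 form; rationalise with √(5 + v) + √5. This collapses the numerator to v, leaving 1/(√(5 + v) + √5) → 1/(2√5) = √(5)/10.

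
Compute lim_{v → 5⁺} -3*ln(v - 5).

∞

As v → 5⁺, v - 5 → 0⁺ and ln(v - 5) → −∞.
Multiplying by -3 gives ∞.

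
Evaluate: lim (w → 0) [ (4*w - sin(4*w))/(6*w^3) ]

16/9

Direct substitution gives 0/0.
Apply L'Hôpital: lim (4 - 4*cos(4*w))/(18*w^2), still 0/0.
Apply L'Hôpital: lim (16*sin(4*w))/(36*w), still 0/0.
After 3 applications of L'Hôpital's rule the quotient is (64*cos(4*w))/(36); substituting w = 0 gives 16/9.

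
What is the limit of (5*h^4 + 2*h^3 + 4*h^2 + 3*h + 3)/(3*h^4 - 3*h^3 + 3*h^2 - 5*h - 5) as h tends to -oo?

Numerator and denominator both have degree 4.
Dividing every term by h^4, all lower-order terms vanish and the limit is the ratio of leading coefficients, 5/(3) = 5/3.

5/3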